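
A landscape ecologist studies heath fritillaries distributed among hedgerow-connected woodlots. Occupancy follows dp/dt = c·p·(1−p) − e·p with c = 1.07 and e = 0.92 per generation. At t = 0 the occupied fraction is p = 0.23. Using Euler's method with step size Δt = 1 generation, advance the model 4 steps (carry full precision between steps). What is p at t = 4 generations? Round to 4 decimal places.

0.1738

Update rule: p ← p + [c·p·(1−p) − e·p]·Δt with Δt = 1.
step 1: Δp = -0.02210, p = 0.20790
step 2: Δp = -0.01506, p = 0.19283
step 3: Δp = -0.01086, p = 0.18197
step 4: Δp = -0.00814, p = 0.17384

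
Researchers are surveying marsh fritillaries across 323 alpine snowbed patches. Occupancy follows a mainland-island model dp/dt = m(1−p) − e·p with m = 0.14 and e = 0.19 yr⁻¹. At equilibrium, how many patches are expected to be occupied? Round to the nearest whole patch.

p* = m/(m+e) = 0.14/0.3300 = 0.4242.
Expected occupied patches = N × p* = 323 × 0.4242 = 137.03 ≈ 137.

137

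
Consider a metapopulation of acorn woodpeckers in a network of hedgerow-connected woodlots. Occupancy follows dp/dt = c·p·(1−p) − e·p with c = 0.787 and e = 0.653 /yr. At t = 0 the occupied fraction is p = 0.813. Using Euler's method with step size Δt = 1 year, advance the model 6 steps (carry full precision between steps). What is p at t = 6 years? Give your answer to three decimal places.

0.229

Update rule: p ← p + [c·p·(1−p) − e·p]·Δt with Δt = 1.
t = 1: p = 0.81300 + (-0.41124) = 0.40176
t = 2: p = 0.40176 + (-0.07319) = 0.32857
t = 3: p = 0.32857 + (-0.04093) = 0.28763
t = 4: p = 0.28763 + (-0.02657) = 0.26106
t = 5: p = 0.26106 + (-0.01866) = 0.24241
t = 6: p = 0.24241 + (-0.01376) = 0.22865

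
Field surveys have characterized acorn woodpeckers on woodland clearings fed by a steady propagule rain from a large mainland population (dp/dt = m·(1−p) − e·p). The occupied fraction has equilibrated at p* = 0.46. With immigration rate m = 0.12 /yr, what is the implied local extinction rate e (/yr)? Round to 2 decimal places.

0.14

At equilibrium m(1−p*) = e·p*, so e = m(1−p*)/p*.
e = 0.12 × 0.5400 / 0.46 = 0.1409.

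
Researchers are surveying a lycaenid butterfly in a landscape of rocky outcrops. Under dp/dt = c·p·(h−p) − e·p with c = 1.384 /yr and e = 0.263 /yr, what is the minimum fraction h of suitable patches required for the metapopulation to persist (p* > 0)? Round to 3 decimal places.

p* = h − e/c is positive only when h > e/c.
h_min = e/c = 0.263/1.384 = 0.1900.

0.190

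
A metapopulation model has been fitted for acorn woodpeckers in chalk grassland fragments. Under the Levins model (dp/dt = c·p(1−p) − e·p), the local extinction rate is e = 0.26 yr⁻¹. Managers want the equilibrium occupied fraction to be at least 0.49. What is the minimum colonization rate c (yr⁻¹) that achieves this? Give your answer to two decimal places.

p* = 1 − e/c ≥ 0.49 requires e/c ≤ 0.5100, i.e. c ≥ e/0.5100.
c_min = 0.26/0.5100 = 0.5098.

0.51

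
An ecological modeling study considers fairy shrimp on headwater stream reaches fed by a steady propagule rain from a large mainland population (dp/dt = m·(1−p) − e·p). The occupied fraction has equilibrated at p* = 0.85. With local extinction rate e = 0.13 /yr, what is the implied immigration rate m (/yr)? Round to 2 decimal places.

At equilibrium m(1−p*) = e·p*, so m = e·p*/(1−p*).
m = 0.13 × 0.85 / 0.1500 = 0.1105/0.1500 = 0.7367.

0.74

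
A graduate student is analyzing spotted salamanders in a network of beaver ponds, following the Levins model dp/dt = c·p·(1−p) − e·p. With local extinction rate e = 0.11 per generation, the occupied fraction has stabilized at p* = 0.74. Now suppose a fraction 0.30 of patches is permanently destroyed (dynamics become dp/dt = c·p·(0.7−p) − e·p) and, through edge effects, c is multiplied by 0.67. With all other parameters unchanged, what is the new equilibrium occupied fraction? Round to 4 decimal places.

0.3119

Balance c(1−p*) = e gives c = e/(1 − 0.74000) = 0.11/0.26000 = 0.42308.
New p* = 0.7 − e/c = 0.7 − 0.11000/0.28346 = 0.31194.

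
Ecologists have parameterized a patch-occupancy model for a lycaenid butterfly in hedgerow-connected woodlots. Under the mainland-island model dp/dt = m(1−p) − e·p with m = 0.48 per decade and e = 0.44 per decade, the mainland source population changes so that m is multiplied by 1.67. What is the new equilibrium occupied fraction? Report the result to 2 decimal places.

0.65

Before: p* = 0.48/(0.48+0.44) = 0.5217.
After: m = 0.8016, e = 0.44; p* = 0.8016/1.2416 = 0.6456.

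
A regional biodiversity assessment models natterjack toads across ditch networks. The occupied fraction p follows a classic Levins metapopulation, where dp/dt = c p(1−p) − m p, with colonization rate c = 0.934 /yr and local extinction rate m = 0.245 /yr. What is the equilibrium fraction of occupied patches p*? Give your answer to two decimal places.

Setting dp/dt = 0 and dividing through by p* gives c·(1−p*) = m.
So p* = 1 − m/c = 1 − 0.245/0.934 = 1 − 0.2623 = 0.7377.

0.74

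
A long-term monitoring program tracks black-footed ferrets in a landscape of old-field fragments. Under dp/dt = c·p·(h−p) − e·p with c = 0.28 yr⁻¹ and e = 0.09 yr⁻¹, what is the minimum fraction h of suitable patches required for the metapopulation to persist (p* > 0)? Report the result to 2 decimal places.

0.32

p* = h − e/c is positive only when h > e/c.
h_min = e/c = 0.09/0.28 = 0.3214.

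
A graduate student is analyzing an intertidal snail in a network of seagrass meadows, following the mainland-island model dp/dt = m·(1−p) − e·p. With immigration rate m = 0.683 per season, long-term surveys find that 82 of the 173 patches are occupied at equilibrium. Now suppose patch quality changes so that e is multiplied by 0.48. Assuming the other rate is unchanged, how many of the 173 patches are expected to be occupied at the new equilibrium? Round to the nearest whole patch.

Observed p* = 82/173 = 0.47399.
Balance m(1−p*) = e·p* gives e = m(1−p*)/p* = 0.683×0.52601/0.47399 = 0.75796.
New p* = m/(m+e) = 0.68300/(0.68300+0.36382) = 0.65245.
Expected occupied = 173 × 0.65245 = 112.87 ≈ 113.

113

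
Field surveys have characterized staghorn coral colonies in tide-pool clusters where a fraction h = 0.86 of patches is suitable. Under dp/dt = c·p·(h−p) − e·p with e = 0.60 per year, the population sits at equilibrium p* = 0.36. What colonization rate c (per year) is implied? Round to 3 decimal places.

At equilibrium c(h−p*) = e, so c = e/(h−p*).
c = 0.60/(0.86 − 0.36) = 0.60/0.5000 = 1.2000.

1.200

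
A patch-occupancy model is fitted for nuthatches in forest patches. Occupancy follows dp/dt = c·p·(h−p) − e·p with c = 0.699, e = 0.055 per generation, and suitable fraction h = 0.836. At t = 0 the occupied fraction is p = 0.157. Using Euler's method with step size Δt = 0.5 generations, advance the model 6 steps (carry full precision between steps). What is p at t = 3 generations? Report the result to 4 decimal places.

Update rule: p ← p + [c·p·(h−p) − e·p]·Δt with Δt = 0.5.
  1  |  dp/dt·Δt = +0.032940  |  p_1 = 0.189940
  2  |  dp/dt·Δt = +0.037665  |  p_2 = 0.227605
  3  |  dp/dt·Δt = +0.042137  |  p_3 = 0.269742
  4  |  dp/dt·Δt = +0.045966  |  p_4 = 0.315708
  5  |  dp/dt·Δt = +0.048727  |  p_5 = 0.364435
  6  |  dp/dt·Δt = +0.050041  |  p_6 = 0.414477

0.4145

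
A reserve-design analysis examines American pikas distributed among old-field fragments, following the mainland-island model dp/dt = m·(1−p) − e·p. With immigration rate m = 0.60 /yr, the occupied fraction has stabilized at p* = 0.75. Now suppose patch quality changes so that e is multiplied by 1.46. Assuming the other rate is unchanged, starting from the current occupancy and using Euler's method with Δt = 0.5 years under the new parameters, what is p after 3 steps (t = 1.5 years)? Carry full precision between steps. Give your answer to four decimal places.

Balance m(1−p*) = e·p* gives e = m(1−p*)/p* = 0.60×0.25000/0.75000 = 0.20000.
Starting from p₀ = 0.75000; update p ← p + (dp/dt)·Δt with the new parameters.
p: 0.75000 → 0.71550  (Δp = -0.03450)
p: 0.71550 → 0.69639  (Δp = -0.01911)
p: 0.69639 → 0.68580  (Δp = -0.01059)

0.6858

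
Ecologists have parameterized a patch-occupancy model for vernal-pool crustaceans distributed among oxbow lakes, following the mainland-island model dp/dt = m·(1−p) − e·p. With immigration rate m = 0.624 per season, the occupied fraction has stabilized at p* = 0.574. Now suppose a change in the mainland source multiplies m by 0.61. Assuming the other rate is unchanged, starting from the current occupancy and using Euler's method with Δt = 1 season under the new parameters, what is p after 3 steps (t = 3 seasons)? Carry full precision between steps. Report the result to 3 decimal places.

0.452

Balance m(1−p*) = e·p* gives e = m(1−p*)/p* = 0.624×0.42600/0.57400 = 0.46311.
Starting from p₀ = 0.57400; update p ← p + (dp/dt)·Δt with the new parameters.
p: 0.57400 → 0.47033  (Δp = -0.10367)
p: 0.47033 → 0.45413  (Δp = -0.01620)
p: 0.45413 → 0.45160  (Δp = -0.00253)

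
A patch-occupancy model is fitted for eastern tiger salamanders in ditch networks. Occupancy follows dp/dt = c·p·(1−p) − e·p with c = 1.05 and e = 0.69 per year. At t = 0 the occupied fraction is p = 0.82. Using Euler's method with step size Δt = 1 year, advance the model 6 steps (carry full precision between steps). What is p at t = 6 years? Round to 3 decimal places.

Update rule: p ← p + [c·p·(1−p) − e·p]·Δt with Δt = 1.
step 1: Δp = -0.41082, p = 0.40918
step 2: Δp = -0.02849, p = 0.38069
step 3: Δp = -0.01512, p = 0.36556
step 4: Δp = -0.00872, p = 0.35685
step 5: Δp = -0.00524, p = 0.35161
step 6: Δp = -0.00323, p = 0.34838

0.348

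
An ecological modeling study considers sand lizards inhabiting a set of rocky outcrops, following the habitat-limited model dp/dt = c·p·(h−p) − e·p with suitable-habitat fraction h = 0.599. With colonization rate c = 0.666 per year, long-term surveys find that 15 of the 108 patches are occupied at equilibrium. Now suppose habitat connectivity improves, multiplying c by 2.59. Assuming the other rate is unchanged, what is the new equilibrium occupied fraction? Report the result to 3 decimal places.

0.421

Observed p* = 15/108 = 0.13889.
Balance c(h−p*) = e gives e = 0.666×(0.599 − 0.13889) = 0.30643.
New p* = 0.599 − e/c = 0.599 − 0.30643/1.72494 = 0.42135.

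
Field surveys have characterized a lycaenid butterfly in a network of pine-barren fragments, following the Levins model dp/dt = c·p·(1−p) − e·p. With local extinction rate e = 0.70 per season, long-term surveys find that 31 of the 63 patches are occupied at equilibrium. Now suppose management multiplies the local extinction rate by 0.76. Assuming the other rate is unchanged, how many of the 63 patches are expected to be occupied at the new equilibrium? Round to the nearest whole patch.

39

Observed p* = 31/63 = 0.49206.
Balance c(1−p*) = e gives c = e/(1 − 0.49206) = 0.70/0.50794 = 1.37812.
New p* = 1 − e/c = 1 − 0.53200/1.37812 = 0.61397.
Expected occupied = 63 × 0.61397 = 38.68 ≈ 39.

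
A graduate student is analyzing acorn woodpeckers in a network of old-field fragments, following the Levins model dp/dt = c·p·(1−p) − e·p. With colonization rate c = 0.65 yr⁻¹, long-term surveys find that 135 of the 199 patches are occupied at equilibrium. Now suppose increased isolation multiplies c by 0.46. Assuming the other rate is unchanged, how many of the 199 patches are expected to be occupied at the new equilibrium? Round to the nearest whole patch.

60

Observed p* = 135/199 = 0.67839.
Balance c(1−p*) = e gives e = 0.65×(1 − 0.67839) = 0.20905.
New p* = 1 − e/c = 1 − 0.20905/0.29900 = 0.30084.
Expected occupied = 199 × 0.30084 = 59.87 ≈ 60.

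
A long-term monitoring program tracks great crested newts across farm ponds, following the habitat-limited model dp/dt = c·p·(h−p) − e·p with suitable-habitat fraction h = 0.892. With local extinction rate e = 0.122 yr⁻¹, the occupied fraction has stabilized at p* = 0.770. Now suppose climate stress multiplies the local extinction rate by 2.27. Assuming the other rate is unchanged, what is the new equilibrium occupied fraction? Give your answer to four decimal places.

0.6151

Balance c(h−p*) = e gives c = e/(0.892 − 0.77000) = 0.122/0.12200 = 1.00000.
New p* = 0.892 − e/c = 0.892 − 0.27694/1.00000 = 0.61506.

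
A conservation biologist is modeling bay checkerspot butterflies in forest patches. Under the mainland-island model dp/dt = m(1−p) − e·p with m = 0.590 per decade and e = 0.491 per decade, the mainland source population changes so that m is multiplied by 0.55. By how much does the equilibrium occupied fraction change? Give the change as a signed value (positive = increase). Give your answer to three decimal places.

Before: p* = 0.590/(0.590+0.491) = 0.5458.
After: m = 0.3245, e = 0.491; p* = 0.3245/0.8155 = 0.3979.
Δp* = 0.3979 − 0.5458 = -0.1479.

-0.148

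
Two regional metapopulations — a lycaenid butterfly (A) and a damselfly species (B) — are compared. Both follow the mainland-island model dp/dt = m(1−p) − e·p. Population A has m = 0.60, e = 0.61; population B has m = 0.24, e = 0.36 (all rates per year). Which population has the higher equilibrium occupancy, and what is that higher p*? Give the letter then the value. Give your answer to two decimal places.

A: p*_A = m/(m+e) = 0.60/1.2100 = 0.4959.
B: p*_B = 0.24/0.6000 = 0.4000.
A is higher at 0.4959.

A, 0.50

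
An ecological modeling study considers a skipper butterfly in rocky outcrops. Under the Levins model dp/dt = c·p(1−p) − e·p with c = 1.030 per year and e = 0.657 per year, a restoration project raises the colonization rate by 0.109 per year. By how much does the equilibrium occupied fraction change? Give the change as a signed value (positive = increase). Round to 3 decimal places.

0.061

Before: p* = 1 − 0.657/1.030 = 0.3621.
After the change, c = 1.139, e = 0.657, so p* = 1 − 0.657/1.139 = 0.4232.
Δp* = 0.4232 − 0.3621 = +0.0610.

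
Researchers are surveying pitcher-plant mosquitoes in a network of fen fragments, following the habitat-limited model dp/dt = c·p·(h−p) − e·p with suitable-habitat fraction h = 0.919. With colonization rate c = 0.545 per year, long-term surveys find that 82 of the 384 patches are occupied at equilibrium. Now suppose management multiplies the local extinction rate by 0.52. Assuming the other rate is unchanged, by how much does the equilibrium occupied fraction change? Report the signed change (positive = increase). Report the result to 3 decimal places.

Observed p* = 82/384 = 0.21354.
Balance c(h−p*) = e gives e = 0.545×(0.919 − 0.21354) = 0.38448.
New p* = 0.919 − e/c = 0.919 − 0.19993/0.54500 = 0.55216.
Δp* = 0.55216 − 0.21354 = +0.33862.

0.339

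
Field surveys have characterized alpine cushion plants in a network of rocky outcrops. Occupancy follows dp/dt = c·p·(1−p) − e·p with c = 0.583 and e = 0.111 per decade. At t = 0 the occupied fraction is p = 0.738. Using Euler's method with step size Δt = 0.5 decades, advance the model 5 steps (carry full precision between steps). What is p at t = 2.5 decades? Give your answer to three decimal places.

Update rule: p ← p + [c·p·(1−p) − e·p]·Δt with Δt = 0.5.
p: 0.73800 → 0.75340  (Δp = +0.01540)
p: 0.75340 → 0.76575  (Δp = +0.01234)
p: 0.76575 → 0.77554  (Δp = +0.00979)
p: 0.77554 → 0.78324  (Δp = +0.00770)
p: 0.78324 → 0.78926  (Δp = +0.00602)

0.789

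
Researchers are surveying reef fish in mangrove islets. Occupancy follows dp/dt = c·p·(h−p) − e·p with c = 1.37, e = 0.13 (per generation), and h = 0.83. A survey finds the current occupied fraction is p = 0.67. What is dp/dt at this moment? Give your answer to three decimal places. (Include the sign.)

0.060

Colonization term: c·p·(h−p) = 1.37×0.67×0.1600 = 0.14686.
Extinction term: e·p = 0.08710.
dp/dt = 0.14686 − 0.08710 = 0.05976.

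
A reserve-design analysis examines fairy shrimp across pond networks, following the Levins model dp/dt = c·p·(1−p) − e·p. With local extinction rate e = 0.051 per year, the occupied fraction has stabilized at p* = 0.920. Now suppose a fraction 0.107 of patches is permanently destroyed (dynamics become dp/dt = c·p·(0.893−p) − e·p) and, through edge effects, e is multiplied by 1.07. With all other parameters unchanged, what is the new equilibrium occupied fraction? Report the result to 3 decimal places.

0.807

Balance c(1−p*) = e gives c = e/(1 − 0.92000) = 0.051/0.08000 = 0.63750.
New p* = 0.893 − e/c = 0.893 − 0.05457/0.63750 = 0.80740.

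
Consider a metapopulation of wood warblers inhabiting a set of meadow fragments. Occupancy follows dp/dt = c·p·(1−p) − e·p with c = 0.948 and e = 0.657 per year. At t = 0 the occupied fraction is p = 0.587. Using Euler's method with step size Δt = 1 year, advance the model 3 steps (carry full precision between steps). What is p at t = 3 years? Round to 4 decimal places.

Update rule: p ← p + [c·p·(1−p) − e·p]·Δt with Δt = 1.
p: 0.58700 → 0.43117  (Δp = -0.15583)
p: 0.43117 → 0.38040  (Δp = -0.05077)
p: 0.38040 → 0.35392  (Δp = -0.02648)

0.3539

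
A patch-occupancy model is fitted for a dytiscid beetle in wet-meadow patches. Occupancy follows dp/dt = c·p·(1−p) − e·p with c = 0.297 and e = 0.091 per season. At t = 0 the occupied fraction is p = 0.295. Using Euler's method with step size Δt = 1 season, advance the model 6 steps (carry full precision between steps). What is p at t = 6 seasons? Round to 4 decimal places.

Update rule: p ← p + [c·p·(1−p) − e·p]·Δt with Δt = 1.
p: 0.29500 → 0.32992  (Δp = +0.03492)
p: 0.32992 → 0.36556  (Δp = +0.03564)
p: 0.36556 → 0.40118  (Δp = +0.03562)
p: 0.40118 → 0.43602  (Δp = +0.03484)
p: 0.43602 → 0.46937  (Δp = +0.03336)
p: 0.46937 → 0.50063  (Δp = +0.03126)

0.5006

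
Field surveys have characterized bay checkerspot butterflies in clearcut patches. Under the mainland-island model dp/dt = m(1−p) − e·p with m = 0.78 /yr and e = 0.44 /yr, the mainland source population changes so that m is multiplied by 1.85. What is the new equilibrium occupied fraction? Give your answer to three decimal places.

0.766

Before: p* = 0.78/(0.78+0.44) = 0.6393.
After: m = 1.443, e = 0.44; p* = 1.443/1.8830 = 0.7663.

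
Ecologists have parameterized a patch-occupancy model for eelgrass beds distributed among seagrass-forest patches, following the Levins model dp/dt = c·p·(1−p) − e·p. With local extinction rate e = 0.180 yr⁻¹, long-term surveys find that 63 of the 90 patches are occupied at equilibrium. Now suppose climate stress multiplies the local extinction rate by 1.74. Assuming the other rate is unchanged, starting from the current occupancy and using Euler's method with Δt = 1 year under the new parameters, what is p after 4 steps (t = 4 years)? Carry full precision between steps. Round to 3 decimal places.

0.515

Observed p* = 63/90 = 0.70000.
Balance c(1−p*) = e gives c = e/(1 − 0.70000) = 0.180/0.30000 = 0.60000.
Starting from p₀ = 0.70000; update p ← p + (dp/dt)·Δt with the new parameters.
  1  |  dp/dt·Δt = -0.093240  |  p_1 = 0.606760
  2  |  dp/dt·Δt = -0.046876  |  p_2 = 0.559884
  3  |  dp/dt·Δt = -0.027507  |  p_3 = 0.532377
  4  |  dp/dt·Δt = -0.017369  |  p_4 = 0.515007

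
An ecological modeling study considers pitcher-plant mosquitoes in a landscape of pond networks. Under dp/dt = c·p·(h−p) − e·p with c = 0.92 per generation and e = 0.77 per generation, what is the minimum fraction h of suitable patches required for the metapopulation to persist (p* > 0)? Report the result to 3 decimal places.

0.837

p* = h − e/c is positive only when h > e/c.
h_min = e/c = 0.77/0.92 = 0.8370.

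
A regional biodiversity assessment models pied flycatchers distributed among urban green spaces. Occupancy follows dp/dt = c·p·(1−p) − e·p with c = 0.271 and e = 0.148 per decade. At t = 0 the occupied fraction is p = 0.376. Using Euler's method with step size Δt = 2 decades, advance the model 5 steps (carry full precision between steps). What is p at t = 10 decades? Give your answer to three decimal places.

0.431

Update rule: p ← p + [c·p·(1−p) − e·p]·Δt with Δt = 2.
t = 2: p = 0.37600 + (+0.01587) = 0.39187
t = 4: p = 0.39187 + (+0.01317) = 0.40504
t = 6: p = 0.40504 + (+0.01072) = 0.41576
t = 8: p = 0.41576 + (+0.00859) = 0.42435
t = 10: p = 0.42435 + (+0.00679) = 0.43114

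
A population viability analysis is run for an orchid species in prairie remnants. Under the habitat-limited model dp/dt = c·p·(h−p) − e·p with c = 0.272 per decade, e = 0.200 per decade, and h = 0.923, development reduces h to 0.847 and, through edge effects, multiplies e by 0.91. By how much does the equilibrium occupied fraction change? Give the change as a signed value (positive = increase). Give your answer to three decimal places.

Before: p* = h − e/c = 0.923 − 0.200/0.272 = 0.923 − 0.7353 = 0.1877.
After: c = 0.272, e = 0.182, h = 0.847; p* = 0.847 − 0.182/0.272 = 0.1779.
Δp* = 0.1779 − 0.1877 = -0.0098.

-0.010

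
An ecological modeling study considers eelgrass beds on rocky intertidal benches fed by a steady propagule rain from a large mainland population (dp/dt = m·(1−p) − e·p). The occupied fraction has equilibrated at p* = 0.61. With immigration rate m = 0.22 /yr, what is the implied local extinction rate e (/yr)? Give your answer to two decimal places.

0.14

At equilibrium m(1−p*) = e·p*, so e = m(1−p*)/p*.
e = 0.22 × 0.3900 / 0.61 = 0.1407.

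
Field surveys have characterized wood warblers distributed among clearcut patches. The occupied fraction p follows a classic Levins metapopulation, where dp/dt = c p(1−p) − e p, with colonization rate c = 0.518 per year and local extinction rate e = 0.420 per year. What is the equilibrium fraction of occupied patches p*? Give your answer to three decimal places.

0.189

At equilibrium, colonization balances extinction: c·p*·(1−p*) = e·p*.
So p* = 1 − e/c = 1 − 0.420/0.518 = 1 − 0.8108 = 0.1892.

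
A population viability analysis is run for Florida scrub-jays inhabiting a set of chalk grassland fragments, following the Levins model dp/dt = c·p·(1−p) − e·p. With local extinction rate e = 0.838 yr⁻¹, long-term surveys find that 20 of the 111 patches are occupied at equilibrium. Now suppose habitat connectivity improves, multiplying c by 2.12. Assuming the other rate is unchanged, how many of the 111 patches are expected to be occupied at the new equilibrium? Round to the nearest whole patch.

68

Observed p* = 20/111 = 0.18018.
Balance c(1−p*) = e gives c = e/(1 − 0.18018) = 0.838/0.81982 = 1.02218.
New p* = 1 − e/c = 1 − 0.83800/2.16702 = 0.61329.
Expected occupied = 111 × 0.61329 = 68.08 ≈ 68.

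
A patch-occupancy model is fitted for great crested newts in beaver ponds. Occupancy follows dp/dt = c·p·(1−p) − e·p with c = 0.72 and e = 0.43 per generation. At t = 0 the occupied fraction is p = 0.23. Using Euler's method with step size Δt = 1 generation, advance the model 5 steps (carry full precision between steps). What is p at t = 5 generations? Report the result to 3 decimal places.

0.348

Update rule: p ← p + [c·p·(1−p) − e·p]·Δt with Δt = 1.
step 1: Δp = +0.02861, p = 0.25861
step 2: Δp = +0.02684, p = 0.28546
step 3: Δp = +0.02411, p = 0.30957
step 4: Δp = +0.02078, p = 0.33034
step 5: Δp = +0.01723, p = 0.34757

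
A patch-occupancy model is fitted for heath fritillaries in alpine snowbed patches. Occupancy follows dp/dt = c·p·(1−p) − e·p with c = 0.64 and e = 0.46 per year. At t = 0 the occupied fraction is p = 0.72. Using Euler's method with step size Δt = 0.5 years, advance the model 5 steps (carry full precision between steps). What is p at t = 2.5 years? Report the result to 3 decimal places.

0.440

Update rule: p ← p + [c·p·(1−p) − e·p]·Δt with Δt = 0.5.
  1  |  dp/dt·Δt = -0.101088  |  p_1 = 0.618912
  2  |  dp/dt·Δt = -0.066875  |  p_2 = 0.552037
  3  |  dp/dt·Δt = -0.047835  |  p_3 = 0.504202
  4  |  dp/dt·Δt = -0.035972  |  p_4 = 0.468230
  5  |  dp/dt·Δt = -0.028016  |  p_5 = 0.440214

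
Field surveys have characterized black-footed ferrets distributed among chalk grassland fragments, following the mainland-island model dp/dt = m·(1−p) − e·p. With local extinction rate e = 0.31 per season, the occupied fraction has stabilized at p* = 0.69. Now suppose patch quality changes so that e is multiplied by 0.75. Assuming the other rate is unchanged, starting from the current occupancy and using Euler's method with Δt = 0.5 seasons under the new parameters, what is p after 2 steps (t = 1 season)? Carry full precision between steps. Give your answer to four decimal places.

Balance m(1−p*) = e·p* gives m = e·p*/(1−p*) = 0.31×0.69000/0.31000 = 0.69000.
Starting from p₀ = 0.69000; update p ← p + (dp/dt)·Δt with the new parameters.
p: 0.69000 → 0.71674  (Δp = +0.02674)
p: 0.71674 → 0.73114  (Δp = +0.01440)

0.7311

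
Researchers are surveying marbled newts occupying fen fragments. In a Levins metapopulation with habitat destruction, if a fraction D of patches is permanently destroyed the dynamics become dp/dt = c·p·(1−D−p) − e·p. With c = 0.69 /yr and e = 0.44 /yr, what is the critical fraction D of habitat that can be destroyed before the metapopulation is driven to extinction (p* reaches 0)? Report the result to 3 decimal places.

0.362

The nontrivial equilibrium is p* = (1−D) − e/c; extinction occurs when this hits zero.
So D_crit = 1 − e/c = 1 − 0.44/0.69 = 1 − 0.6377 = 0.3623.
Note this equals the original equilibrium occupancy — the Levins extinction-debt result.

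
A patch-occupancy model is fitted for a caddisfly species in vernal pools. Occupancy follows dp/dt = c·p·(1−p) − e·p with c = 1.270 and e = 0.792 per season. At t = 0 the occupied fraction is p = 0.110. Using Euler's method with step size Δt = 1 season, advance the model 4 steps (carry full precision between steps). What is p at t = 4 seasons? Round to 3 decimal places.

Update rule: p ← p + [c·p·(1−p) − e·p]·Δt with Δt = 1.
t = 1: p = 0.11000 + (+0.03721) = 0.14721
t = 2: p = 0.14721 + (+0.04284) = 0.19006
t = 3: p = 0.19006 + (+0.04497) = 0.23503
t = 4: p = 0.23503 + (+0.04219) = 0.27722

0.277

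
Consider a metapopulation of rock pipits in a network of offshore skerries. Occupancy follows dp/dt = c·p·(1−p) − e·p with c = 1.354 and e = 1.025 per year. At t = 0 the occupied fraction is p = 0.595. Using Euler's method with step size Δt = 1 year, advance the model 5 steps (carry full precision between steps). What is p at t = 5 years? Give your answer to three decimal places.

Update rule: p ← p + [c·p·(1−p) − e·p]·Δt with Δt = 1.
step 1: Δp = -0.28359, p = 0.31141
step 2: Δp = -0.02885, p = 0.28256
step 3: Δp = -0.01514, p = 0.26742
step 4: Δp = -0.00885, p = 0.25857
step 5: Δp = -0.00546, p = 0.25311

0.253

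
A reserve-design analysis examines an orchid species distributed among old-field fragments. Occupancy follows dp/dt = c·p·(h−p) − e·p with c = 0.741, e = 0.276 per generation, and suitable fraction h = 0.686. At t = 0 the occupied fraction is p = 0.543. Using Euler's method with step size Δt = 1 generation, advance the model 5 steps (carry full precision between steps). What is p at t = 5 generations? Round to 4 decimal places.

Update rule: p ← p + [c·p·(h−p) − e·p]·Δt with Δt = 1.
p: 0.54300 → 0.45067  (Δp = -0.09233)
p: 0.45067 → 0.40487  (Δp = -0.04580)
p: 0.40487 → 0.37747  (Δp = -0.02740)
p: 0.37747 → 0.35959  (Δp = -0.01788)
p: 0.35959 → 0.34731  (Δp = -0.01227)

0.3473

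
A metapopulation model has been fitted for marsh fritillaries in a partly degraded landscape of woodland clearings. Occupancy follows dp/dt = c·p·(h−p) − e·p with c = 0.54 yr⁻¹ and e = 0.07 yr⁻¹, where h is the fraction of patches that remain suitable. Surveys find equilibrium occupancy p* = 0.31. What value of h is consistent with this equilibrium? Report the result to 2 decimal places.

At equilibrium c(h−p*) = e, so h = p* + e/c.
h = 0.31 + 0.07/0.54 = 0.31 + 0.1296 = 0.4396.

0.44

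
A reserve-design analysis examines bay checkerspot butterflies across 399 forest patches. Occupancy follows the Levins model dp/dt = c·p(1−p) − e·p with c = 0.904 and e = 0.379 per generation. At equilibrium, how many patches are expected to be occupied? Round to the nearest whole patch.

232

p* = 1 − e/c = 1 − 0.379/0.904 = 0.5808.
Expected occupied patches = N × p* = 399 × 0.5808 = 231.72 ≈ 232.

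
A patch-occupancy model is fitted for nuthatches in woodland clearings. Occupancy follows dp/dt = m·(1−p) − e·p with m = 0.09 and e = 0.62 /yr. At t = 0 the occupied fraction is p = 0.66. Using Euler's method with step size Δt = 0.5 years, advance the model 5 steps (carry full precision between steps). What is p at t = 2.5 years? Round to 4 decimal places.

0.1863

Update rule: p ← p + [m·(1−p) − e·p]·Δt with Δt = 0.5.
step 1: Δp = -0.18930, p = 0.47070
step 2: Δp = -0.12210, p = 0.34860
step 3: Δp = -0.07875, p = 0.26985
step 4: Δp = -0.05080, p = 0.21905
step 5: Δp = -0.03276, p = 0.18629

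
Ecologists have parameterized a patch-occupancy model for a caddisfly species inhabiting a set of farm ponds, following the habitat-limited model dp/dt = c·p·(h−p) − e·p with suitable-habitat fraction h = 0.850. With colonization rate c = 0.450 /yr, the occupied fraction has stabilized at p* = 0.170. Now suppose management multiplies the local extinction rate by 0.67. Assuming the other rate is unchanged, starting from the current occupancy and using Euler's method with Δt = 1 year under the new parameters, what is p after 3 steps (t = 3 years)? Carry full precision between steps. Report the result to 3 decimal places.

0.222

Balance c(h−p*) = e gives e = 0.450×(0.85 − 0.17000) = 0.30600.
Starting from p₀ = 0.17000; update p ← p + (dp/dt)·Δt with the new parameters.
p: 0.17000 → 0.18717  (Δp = +0.01717)
p: 0.18717 → 0.20462  (Δp = +0.01745)
p: 0.20462 → 0.22210  (Δp = +0.01747)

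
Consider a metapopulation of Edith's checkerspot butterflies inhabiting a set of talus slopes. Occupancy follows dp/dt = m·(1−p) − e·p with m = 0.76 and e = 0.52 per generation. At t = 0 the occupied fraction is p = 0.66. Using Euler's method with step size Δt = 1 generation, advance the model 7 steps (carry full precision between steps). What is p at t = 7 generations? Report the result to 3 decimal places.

0.594

Update rule: p ← p + [m·(1−p) − e·p]·Δt with Δt = 1.
t = 1: p = 0.66000 + (-0.08480) = 0.57520
t = 2: p = 0.57520 + (+0.02374) = 0.59894
t = 3: p = 0.59894 + (-0.00665) = 0.59230
t = 4: p = 0.59230 + (+0.00186) = 0.59416
t = 5: p = 0.59416 + (-0.00052) = 0.59364
t = 6: p = 0.59364 + (+0.00015) = 0.59378
t = 7: p = 0.59378 + (-0.00004) = 0.59374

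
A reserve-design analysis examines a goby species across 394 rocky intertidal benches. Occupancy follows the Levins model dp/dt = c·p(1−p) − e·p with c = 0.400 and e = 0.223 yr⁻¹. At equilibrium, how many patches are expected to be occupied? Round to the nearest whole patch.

p* = 1 − e/c = 1 − 0.223/0.400 = 0.4425.
Expected occupied patches = N × p* = 394 × 0.4425 = 174.34 ≈ 174.

174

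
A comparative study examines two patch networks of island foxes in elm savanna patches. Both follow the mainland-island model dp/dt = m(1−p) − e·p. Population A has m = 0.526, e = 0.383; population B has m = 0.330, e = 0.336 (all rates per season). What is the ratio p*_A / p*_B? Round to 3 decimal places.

1.168

A: p*_A = m/(m+e) = 0.526/0.9090 = 0.5787.
B: p*_B = 0.330/0.6660 = 0.4955.
p*_A / p*_B = 0.5787/0.4955 = 1.1678.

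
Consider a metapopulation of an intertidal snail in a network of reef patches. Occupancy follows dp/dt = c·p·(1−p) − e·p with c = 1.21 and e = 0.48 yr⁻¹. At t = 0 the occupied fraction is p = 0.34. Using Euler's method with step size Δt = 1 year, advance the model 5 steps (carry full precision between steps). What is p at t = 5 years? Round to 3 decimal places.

Update rule: p ← p + [c·p·(1−p) − e·p]·Δt with Δt = 1.
p: 0.34000 → 0.44832  (Δp = +0.10832)
p: 0.44832 → 0.53240  (Δp = +0.08407)
p: 0.53240 → 0.57808  (Δp = +0.04568)
p: 0.57808 → 0.59572  (Δp = +0.01765)
p: 0.59572 → 0.60119  (Δp = +0.00547)

0.601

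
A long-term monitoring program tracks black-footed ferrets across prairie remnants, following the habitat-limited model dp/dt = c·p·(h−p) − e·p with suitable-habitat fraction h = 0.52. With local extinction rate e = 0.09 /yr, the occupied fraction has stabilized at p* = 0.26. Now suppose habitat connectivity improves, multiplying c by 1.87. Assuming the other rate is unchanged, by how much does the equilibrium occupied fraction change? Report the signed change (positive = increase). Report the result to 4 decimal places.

0.1210

Balance c(h−p*) = e gives c = e/(0.52 − 0.26000) = 0.09/0.26000 = 0.34615.
New p* = 0.52 − e/c = 0.52 − 0.09000/0.64730 = 0.38096.
Δp* = 0.38096 − 0.26000 = +0.12096.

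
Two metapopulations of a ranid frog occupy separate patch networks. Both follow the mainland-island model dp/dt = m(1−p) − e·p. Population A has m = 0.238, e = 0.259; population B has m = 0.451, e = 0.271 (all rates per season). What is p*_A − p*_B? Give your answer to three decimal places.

-0.146

A: p*_A = m/(m+e) = 0.238/0.4970 = 0.4789.
B: p*_B = 0.451/0.7220 = 0.6247.
p*_A − p*_B = 0.4789 − 0.6247 = -0.1458.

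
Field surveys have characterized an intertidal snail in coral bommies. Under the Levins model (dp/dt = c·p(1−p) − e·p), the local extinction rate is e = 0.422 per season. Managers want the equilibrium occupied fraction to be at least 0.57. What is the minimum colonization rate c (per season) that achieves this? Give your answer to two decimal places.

p* = 1 − e/c ≥ 0.57 requires e/c ≤ 0.4300, i.e. c ≥ e/0.4300.
c_min = 0.422/0.4300 = 0.9814.

0.98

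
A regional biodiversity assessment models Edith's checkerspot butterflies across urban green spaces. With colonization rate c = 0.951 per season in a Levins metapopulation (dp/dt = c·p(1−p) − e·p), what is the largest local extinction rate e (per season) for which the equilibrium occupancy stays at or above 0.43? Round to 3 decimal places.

0.542

1 − e/c ≥ 0.43 ⇒ e ≤ c(1 − 0.43) = 0.951 × 0.5700.
e_max = 0.5421.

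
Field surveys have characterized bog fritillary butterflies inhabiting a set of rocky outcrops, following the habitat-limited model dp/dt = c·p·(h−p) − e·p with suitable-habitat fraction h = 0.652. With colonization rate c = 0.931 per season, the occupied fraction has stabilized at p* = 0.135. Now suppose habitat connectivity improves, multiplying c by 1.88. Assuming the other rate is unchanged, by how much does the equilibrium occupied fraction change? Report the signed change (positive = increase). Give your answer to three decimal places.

0.242

Balance c(h−p*) = e gives e = 0.931×(0.652 − 0.13500) = 0.48133.
New p* = 0.652 − e/c = 0.652 − 0.48133/1.75028 = 0.37700.
Δp* = 0.37700 − 0.13500 = +0.24200.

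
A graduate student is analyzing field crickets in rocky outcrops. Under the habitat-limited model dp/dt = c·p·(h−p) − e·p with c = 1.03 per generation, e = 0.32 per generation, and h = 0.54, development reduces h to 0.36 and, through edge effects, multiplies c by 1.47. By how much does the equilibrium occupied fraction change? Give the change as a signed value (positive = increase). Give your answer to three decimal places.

Before: p* = h − e/c = 0.54 − 0.32/1.03 = 0.54 − 0.3107 = 0.2293.
After: c = 1.5141, e = 0.32, h = 0.36; p* = 0.36 − 0.32/1.5141 = 0.1487.
Δp* = 0.1487 − 0.2293 = -0.0807.

-0.081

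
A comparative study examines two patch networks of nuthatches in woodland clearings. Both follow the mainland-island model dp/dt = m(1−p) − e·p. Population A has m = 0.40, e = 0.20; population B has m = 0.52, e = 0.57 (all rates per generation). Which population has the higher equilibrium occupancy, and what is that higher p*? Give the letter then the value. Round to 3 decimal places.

A: p*_A = m/(m+e) = 0.40/0.6000 = 0.6667.
B: p*_B = 0.52/1.0900 = 0.4771.
A is higher at 0.6667.

A, 0.667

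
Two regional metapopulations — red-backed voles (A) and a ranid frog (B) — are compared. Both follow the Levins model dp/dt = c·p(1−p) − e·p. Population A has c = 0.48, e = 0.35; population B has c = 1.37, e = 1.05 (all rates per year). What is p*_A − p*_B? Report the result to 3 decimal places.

0.037

A: p*_A = 1 − 0.35/0.48 = 0.2708.
B: p*_B = 1 − 1.05/1.37 = 0.2336.
p*_A − p*_B = 0.2708 − 0.2336 = 0.0373.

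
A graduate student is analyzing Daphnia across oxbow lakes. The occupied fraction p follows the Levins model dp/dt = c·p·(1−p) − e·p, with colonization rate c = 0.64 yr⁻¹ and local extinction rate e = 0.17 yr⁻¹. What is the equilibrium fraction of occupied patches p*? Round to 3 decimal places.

Setting dp/dt = 0 and dividing through by p* gives c·(1−p*) = e.
So p* = 1 − e/c = 1 − 0.17/0.64 = 1 − 0.2656 = 0.7344.

0.734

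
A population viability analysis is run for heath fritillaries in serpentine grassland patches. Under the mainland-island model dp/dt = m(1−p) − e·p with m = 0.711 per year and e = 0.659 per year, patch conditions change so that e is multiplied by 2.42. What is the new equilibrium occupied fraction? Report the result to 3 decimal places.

Before: p* = 0.711/(0.711+0.659) = 0.5190.
After: m = 0.711, e = 1.59478; p* = 0.711/2.3058 = 0.3084.

0.308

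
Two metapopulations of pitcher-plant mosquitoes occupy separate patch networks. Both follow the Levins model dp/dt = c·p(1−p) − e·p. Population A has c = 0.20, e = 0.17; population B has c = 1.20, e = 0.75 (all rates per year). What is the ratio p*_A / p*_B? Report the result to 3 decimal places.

0.400

A: p*_A = 1 − 0.17/0.20 = 0.1500.
B: p*_B = 1 − 0.75/1.20 = 0.3750.
p*_A / p*_B = 0.1500/0.3750 = 0.4000.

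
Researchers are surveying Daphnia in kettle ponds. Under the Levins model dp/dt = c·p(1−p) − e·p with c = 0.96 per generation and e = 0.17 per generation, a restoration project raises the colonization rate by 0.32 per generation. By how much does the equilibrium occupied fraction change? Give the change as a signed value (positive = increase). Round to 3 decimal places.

Before: p* = 1 − 0.17/0.96 = 0.8229.
After the change, c = 1.28, e = 0.17, so p* = 1 − 0.17/1.28 = 0.8672.
Δp* = 0.8672 − 0.8229 = +0.0443.

0.044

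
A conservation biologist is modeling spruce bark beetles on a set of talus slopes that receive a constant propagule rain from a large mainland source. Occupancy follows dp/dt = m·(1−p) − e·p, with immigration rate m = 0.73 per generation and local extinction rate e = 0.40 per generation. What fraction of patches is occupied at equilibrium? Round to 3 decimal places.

0.646

At equilibrium the propagule rain into empty patches balances local extinction: m(1−p*) = e·p*.
p* = m/(m+e) = 0.73/(0.73+0.40) = 0.73/1.1300 = 0.6460.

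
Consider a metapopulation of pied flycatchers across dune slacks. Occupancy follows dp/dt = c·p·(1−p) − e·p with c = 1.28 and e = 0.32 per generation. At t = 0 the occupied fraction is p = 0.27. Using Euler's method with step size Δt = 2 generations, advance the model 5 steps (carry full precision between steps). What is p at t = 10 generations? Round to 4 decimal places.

Update rule: p ← p + [c·p·(1−p) − e·p]·Δt with Δt = 2.
p: 0.27000 → 0.60178  (Δp = +0.33178)
p: 0.60178 → 0.83012  (Δp = +0.22835)
p: 0.83012 → 0.65985  (Δp = -0.17027)
p: 0.65985 → 0.81213  (Δp = +0.15228)
p: 0.81213 → 0.68296  (Δp = -0.12917)

0.6830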